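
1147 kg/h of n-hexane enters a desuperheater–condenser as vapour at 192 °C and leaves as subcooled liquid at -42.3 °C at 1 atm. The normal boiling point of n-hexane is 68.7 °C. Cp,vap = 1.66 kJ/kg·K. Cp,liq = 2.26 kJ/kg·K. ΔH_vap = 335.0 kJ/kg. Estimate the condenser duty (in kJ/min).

vapour 192→68.7 °C: -204.68 kJ/kg
condensation at 68.7 °C: -335 kJ/kg
liquid 68.7→-42.3 °C: -250.86 kJ/kg
Δh = -204.68 + -335 + -250.86 = -790.54 kJ/kg
Q = ṁ·Δh = 1147 kg/h × -790.54 kJ/kg = -906750 kJ/h
|Q| = 251.87 kW = 15112 kJ/min

Q_c = 15100 kJ/min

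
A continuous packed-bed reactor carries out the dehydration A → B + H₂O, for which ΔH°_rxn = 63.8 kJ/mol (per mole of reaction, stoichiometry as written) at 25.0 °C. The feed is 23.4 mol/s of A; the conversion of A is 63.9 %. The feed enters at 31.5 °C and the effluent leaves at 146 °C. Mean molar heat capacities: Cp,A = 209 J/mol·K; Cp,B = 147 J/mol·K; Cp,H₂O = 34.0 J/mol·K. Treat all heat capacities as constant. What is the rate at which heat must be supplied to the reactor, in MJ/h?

Q_in = 5270 MJ/h

Extent of reaction ξ = 0.639 × 23.4 = 14.953 mol/s
Reaction term: ξ·ΔH°_rxn = 14.953 × 63.8 = 953.98 kJ/s
Sensible, feed 31.5→25 °C: -31.789 kJ/s
Outlet flows (mol/s): A 8.4474, B 14.953, H₂O 14.953
Sensible, products 25→146 °C: 541.1 kJ/s
Q = ΔH = 1463.3 kJ/s = 1463.3 kW
Heat supplied = 5267.8 MJ/h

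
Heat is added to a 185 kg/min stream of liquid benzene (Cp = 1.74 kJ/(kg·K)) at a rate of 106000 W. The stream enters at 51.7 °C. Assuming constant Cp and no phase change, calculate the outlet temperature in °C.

T_out = 71.5 °C

Q = 106000 W = 6360 kJ/min
ΔT = Q/(ṁ·Cp) = 6360/(185×1.74) = 19.758 K
T_out = 51.7 + 19.758 = 71.458 °C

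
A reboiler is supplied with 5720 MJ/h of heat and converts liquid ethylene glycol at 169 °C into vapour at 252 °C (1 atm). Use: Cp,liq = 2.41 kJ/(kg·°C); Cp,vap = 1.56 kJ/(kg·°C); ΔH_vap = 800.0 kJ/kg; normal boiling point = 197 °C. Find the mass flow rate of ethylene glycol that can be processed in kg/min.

Δh = 2.41×(197−169) + 800.0 + 1.56×(252−197) = 953.28 kJ/kg
Q = 5720 MJ/h = 1588.9 kJ/s = 95333 kJ/min
ṁ = Q/Δh = 95333 / 953.28 = 100.01 kg/min

ṁ = 100 kg/min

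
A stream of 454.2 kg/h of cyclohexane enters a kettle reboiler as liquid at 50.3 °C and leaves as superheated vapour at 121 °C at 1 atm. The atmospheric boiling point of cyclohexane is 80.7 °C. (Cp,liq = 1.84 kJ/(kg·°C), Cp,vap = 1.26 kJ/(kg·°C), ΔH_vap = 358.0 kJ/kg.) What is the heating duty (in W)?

liquid 50.3→80.7 °C: 55.936 kJ/kg
vaporisation at 80.7 °C: 358 kJ/kg
vapour 80.7→121 °C: 50.778 kJ/kg
Δh = 55.936 + 358 + 50.778 = 464.71 kJ/kg
Q = ṁ·Δh = 454.2 kg/h × 464.71 kJ/kg = 211070 kJ/h
|Q| = 58.631 kW = 58631 W

Q = 58600 W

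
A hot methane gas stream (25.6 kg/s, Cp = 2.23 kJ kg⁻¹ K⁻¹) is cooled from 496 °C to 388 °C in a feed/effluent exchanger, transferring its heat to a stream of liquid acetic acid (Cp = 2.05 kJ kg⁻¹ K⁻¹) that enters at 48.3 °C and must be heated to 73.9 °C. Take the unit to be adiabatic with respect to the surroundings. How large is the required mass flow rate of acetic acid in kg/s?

ṁ_c = 117 kg/s

Heat released by hot stream: Q = 25.6 × 2.23 × (496 − 388) = 6165.5 kJ/s
Energy balance on cold side (adiabatic exchanger): Q = ṁ_c·Cp_c·(T_c,out − T_c,in)
ṁ_c = 6165.5 / [2.05 × (73.9 − 48.3)] = 117.48 kg/s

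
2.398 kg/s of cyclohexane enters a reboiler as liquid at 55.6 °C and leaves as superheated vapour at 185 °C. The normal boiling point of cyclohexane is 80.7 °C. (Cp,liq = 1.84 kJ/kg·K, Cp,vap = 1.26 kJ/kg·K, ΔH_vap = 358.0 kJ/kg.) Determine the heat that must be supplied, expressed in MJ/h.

liquid 55.6→80.7 °C: 46.184 kJ/kg
vaporisation at 80.7 °C: 358 kJ/kg
vapour 80.7→185 °C: 131.42 kJ/kg
Δh = 46.184 + 358 + 131.42 = 535.6 kJ/kg
Q = ṁ·Δh = 2.398 kg/s × 535.6 kJ/kg = 1284.4 kJ/s
|Q| = 1284.4 kW = 4623.7 MJ/h

Q = 4620 MJ/h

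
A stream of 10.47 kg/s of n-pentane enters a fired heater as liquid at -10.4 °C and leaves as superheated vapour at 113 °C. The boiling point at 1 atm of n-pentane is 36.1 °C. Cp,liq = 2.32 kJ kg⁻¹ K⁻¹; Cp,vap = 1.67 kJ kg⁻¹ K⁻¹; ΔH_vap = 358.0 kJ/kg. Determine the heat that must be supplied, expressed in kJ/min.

Q = 373000 kJ/min

liquid -10.4→36.1 °C: 107.88 kJ/kg
vaporisation at 36.1 °C: 358 kJ/kg
vapour 36.1→113 °C: 128.42 kJ/kg
Δh = 107.88 + 358 + 128.42 = 594.3 kJ/kg
Q = ṁ·Δh = 10.47 kg/s × 594.3 kJ/kg = 6222.4 kJ/s
|Q| = 6222.4 kW = 373340 kJ/min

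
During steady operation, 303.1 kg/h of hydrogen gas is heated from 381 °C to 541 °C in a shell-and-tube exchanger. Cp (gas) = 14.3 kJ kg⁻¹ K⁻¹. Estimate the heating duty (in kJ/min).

Q = ṁ·Cp·ΔT = 303.1 × 14.3 × (541 − 381) = 693490 kJ/h
Converting: 693490 / 3600 s = 192.64 kW
Heating duty = 11558 kJ/min

Q = 11600 kJ/min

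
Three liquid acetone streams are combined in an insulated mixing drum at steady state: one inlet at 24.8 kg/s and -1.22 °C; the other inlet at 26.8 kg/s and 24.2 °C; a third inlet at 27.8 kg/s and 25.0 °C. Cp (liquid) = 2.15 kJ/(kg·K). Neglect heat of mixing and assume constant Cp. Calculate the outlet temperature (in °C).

T_out = 16.5 °C

No heat crosses the boundary, so H_out = H_in.
Σ ṁᵢCp,ᵢTᵢ = 24.8×2.15×-1.22 + 26.8×2.15×24.2 + 27.8×2.15×25.0 = 2823.6
Σ ṁᵢCp,ᵢ = 24.8×2.15 + 26.8×2.15 + 27.8×2.15 = 170.71
T_out = 2823.6 / 170.71 = 16.54 °C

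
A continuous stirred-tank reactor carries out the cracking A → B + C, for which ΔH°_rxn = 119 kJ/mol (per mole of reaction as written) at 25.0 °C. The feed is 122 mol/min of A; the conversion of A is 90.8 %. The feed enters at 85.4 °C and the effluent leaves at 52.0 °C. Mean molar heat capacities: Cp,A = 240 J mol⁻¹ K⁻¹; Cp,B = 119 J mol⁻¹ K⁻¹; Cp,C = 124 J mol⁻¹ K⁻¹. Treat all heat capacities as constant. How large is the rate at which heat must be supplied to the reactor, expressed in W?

Q_in = 204000 W

Extent of reaction ξ = 0.908 × 122 = 110.78 mol/min
Reaction term: ξ·ΔH°_rxn = 110.78 × 119 = 13182 kJ/min
Sensible, feed 85.4→25 °C: -1768.5 kJ/min
Outlet flows (mol/min): A 11.224, B 110.78, C 110.78
Sensible, products 25→52.0 °C: 799.53 kJ/min
Q = ΔH = 12213 kJ/min = 203.56 kW
Heat supplied = 203560 W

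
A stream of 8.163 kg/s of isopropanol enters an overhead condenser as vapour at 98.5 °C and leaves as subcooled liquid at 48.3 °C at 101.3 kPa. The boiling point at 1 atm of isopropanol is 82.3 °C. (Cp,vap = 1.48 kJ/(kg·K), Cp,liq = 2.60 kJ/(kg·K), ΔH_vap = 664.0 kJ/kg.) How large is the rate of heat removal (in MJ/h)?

vapour 98.5→82.3 °C: -23.976 kJ/kg
condensation at 82.3 °C: -664 kJ/kg
liquid 82.3→48.3 °C: -88.4 kJ/kg
Δh = -23.976 + -664 + -88.4 = -776.38 kJ/kg
Q = ṁ·Δh = 8.163 kg/s × -776.38 kJ/kg = -6337.6 kJ/s
|Q| = 6337.6 kW = 22815 MJ/h

Q_c = 22800 MJ/h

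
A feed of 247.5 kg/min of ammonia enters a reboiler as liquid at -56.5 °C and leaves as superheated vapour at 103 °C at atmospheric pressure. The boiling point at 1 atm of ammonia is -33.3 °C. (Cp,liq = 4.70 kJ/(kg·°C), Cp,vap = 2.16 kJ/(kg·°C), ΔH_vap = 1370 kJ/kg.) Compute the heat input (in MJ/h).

liquid -56.5→-33.3 °C: 109.04 kJ/kg
vaporisation at -33.3 °C: 1370 kJ/kg
vapour -33.3→103 °C: 294.41 kJ/kg
Δh = 109.04 + 1370 + 294.41 = 1773.4 kJ/kg
Q = ṁ·Δh = 247.5 kg/min × 1773.4 kJ/kg = 438930 kJ/min
|Q| = 7315.5 kW = 26336 MJ/h

Q = 26300 MJ/h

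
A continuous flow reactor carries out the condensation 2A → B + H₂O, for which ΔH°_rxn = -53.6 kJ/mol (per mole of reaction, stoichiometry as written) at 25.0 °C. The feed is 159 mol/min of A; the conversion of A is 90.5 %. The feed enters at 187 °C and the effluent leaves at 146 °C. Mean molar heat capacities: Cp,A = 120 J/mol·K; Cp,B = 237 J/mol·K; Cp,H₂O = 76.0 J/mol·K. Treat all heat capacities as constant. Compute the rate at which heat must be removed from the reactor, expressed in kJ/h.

Q_out = 240000 kJ/h

Extent of reaction ξ = 0.905 × 159 / 2 = 71.948 mol/min
Reaction term: ξ·ΔH°_rxn = 71.948 × -53.6 = -3856.4 kJ/min
Sensible, feed 187→25 °C: -3091 kJ/min
Outlet flows (mol/min): A 15.105, B 71.948, H₂O 71.948
Sensible, products 25→146 °C: 2944.2 kJ/min
Q = ΔH = -4003.2 kJ/min = -66.719 kW
Heat removed = 240190 kJ/h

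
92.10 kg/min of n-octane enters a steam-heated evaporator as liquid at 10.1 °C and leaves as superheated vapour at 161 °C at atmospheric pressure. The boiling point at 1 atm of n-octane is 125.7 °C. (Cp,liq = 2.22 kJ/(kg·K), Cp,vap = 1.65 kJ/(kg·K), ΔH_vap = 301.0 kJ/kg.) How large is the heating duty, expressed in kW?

Q = 945 kW

liquid 10.1→125.7 °C: 256.63 kJ/kg
vaporisation at 125.7 °C: 301 kJ/kg
vapour 125.7→161 °C: 58.245 kJ/kg
Δh = 256.63 + 301 + 58.245 = 615.88 kJ/kg
Q = ṁ·Δh = 92.10 kg/min × 615.88 kJ/kg = 56722 kJ/min
|Q| = 945.37 kW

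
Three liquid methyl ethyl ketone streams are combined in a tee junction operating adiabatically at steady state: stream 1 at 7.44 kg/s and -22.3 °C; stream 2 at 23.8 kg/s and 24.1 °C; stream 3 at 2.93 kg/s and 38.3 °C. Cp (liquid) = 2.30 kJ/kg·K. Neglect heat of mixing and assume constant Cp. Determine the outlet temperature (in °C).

T_out = 15.2 °C

Adiabatic, steady state ⇒ Σ ṁᵢCp,ᵢ(T_out − Tᵢ) = 0
Σ ṁᵢCp,ᵢTᵢ = 7.44×2.30×-22.3 + 23.8×2.30×24.1 + 2.93×2.30×38.3 = 1195.7
Σ ṁᵢCp,ᵢ = 7.44×2.30 + 23.8×2.30 + 2.93×2.30 = 78.591
T_out = 1195.7 / 78.591 = 15.215 °C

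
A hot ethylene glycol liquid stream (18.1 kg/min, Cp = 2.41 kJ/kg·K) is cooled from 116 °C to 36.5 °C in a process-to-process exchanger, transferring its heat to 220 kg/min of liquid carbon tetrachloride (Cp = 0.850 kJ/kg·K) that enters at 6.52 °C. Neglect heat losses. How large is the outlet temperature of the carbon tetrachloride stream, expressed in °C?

Heat released by hot stream: Q = 18.1 × 2.41 × (116 − 36.5) = 3467.9 kJ/min
Energy balance on cold side (adiabatic exchanger): Q = ṁ_c·Cp_c·(T_c,out − T_c,in)
T_c,out = 6.52 + 3467.9/(220 × 0.850) = 25.065 °C

T_c,out = 25.1 °C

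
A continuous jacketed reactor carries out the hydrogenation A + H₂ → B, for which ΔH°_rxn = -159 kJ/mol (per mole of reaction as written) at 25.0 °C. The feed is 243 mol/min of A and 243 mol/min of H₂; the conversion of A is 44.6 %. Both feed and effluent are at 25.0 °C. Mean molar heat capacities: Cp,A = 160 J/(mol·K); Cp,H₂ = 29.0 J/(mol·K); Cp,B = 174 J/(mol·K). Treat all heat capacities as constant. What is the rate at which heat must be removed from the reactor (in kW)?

Extent of reaction ξ = 0.446 × 243 = 108.38 mol/min
Reaction term: ξ·ΔH°_rxn = 108.38 × -159 = -17232 kJ/min
Q = ΔH = -17232 kJ/min = -287.2 kW
Heat removed = 287.2 kW

Q_out = 287 kW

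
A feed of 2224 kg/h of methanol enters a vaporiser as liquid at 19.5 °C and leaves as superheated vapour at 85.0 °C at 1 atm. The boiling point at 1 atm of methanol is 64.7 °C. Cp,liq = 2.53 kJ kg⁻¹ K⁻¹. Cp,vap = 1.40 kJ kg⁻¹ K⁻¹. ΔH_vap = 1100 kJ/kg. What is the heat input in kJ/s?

Q = 768 kJ/s

liquid 19.5→64.7 °C: 114.36 kJ/kg
vaporisation at 64.7 °C: 1100 kJ/kg
vapour 64.7→85.0 °C: 28.42 kJ/kg
Δh = 114.36 + 1100 + 28.42 = 1242.8 kJ/kg
Q = ṁ·Δh = 2224 kg/h × 1242.8 kJ/kg = 2.7639e+06 kJ/h
|Q| = 767.76 kW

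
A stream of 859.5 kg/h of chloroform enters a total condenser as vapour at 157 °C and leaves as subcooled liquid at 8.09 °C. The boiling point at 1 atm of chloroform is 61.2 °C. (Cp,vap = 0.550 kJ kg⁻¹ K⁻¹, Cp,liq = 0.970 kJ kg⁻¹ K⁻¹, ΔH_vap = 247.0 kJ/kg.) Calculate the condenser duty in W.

vapour 157→61.2 °C: -52.69 kJ/kg
condensation at 61.2 °C: -247 kJ/kg
liquid 61.2→8.09 °C: -51.517 kJ/kg
Δh = -52.69 + -247 + -51.517 = -351.21 kJ/kg
Q = ṁ·Δh = 859.5 kg/h × -351.21 kJ/kg = -301860 kJ/h
|Q| = 83.851 kW = 83851 W

Q_c = 83900 W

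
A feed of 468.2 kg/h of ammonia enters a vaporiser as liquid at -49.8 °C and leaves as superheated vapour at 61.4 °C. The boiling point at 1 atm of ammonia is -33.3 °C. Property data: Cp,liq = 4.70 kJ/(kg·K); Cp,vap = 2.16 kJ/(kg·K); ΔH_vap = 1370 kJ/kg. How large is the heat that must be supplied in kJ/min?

Q = 12900 kJ/min

liquid -49.8→-33.3 °C: 77.55 kJ/kg
vaporisation at -33.3 °C: 1370 kJ/kg
vapour -33.3→61.4 °C: 204.55 kJ/kg
Δh = 77.55 + 1370 + 204.55 = 1652.1 kJ/kg
Q = ṁ·Δh = 468.2 kg/h × 1652.1 kJ/kg = 773510 kJ/h
|Q| = 214.87 kW = 12892 kJ/min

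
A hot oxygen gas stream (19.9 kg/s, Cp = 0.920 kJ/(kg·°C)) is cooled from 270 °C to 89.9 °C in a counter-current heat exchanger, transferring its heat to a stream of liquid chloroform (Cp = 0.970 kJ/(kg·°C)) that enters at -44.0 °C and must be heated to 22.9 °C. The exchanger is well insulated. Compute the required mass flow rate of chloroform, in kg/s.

Heat released by hot stream: Q = 19.9 × 0.920 × (270 − 89.9) = 3297.3 kJ/s
Energy balance on cold side (adiabatic exchanger): Q = ṁ_c·Cp_c·(T_c,out − T_c,in)
ṁ_c = 3297.3 / [0.970 × (22.9 − -44.0)] = 50.811 kg/s

ṁ_c = 50.8 kg/s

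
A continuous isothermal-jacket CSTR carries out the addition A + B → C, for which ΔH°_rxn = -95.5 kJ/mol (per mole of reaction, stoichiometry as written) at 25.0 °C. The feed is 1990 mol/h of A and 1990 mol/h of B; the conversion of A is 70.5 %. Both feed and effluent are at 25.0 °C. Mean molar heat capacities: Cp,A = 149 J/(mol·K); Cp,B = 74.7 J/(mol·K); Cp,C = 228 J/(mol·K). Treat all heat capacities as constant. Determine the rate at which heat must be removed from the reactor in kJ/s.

Extent of reaction ξ = 0.705 × 1990 = 1402.9 mol/h
Reaction term: ξ·ΔH°_rxn = 1402.9 × -95.5 = -133980 kJ/h
Q = ΔH = -133980 kJ/h = -37.217 kW
Heat removed = 37.217 kJ/s

Q_out = 37.2 kJ/s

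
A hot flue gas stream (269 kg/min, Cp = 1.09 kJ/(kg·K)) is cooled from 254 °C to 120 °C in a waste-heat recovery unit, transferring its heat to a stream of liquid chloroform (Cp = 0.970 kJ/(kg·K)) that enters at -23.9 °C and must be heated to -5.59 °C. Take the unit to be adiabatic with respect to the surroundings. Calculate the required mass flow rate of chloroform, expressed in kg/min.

Heat released by hot stream: Q = 269 × 1.09 × (254 − 120) = 39290 kJ/min
Energy balance on cold side (adiabatic exchanger): Q = ṁ_c·Cp_c·(T_c,out − T_c,in)
ṁ_c = 39290 / [0.970 × (-5.59 − -23.9)] = 2212.2 kg/min

ṁ_c = 2210 kg/min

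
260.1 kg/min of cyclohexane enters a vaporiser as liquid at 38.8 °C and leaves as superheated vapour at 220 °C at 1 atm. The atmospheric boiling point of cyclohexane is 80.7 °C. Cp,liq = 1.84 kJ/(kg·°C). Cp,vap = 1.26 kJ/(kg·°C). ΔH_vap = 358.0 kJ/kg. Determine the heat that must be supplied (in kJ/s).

Q = 2650 kJ/s

liquid 38.8→80.7 °C: 77.096 kJ/kg
vaporisation at 80.7 °C: 358 kJ/kg
vapour 80.7→220 °C: 175.52 kJ/kg
Δh = 77.096 + 358 + 175.52 = 610.61 kJ/kg
Q = ṁ·Δh = 260.1 kg/min × 610.61 kJ/kg = 158820 kJ/min
|Q| = 2647 kW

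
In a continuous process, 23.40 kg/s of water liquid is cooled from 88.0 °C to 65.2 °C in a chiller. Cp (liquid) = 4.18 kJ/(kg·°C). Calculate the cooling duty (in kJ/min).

Q_c = 134000 kJ/min

Q = ṁ·Cp·ΔT = 23.40 × 4.18 × (65.2 − 88.0) = -2230.1 kJ/s
Cooling duty = 133810 kJ/min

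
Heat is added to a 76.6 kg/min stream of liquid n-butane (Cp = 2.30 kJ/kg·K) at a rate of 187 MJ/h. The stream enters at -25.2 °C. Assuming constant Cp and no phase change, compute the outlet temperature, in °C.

T_out = -7.51 °C

Q = 187 MJ/h = 3116.7 kJ/min
ΔT = Q/(ṁ·Cp) = 3116.7/(76.6×2.30) = 17.69 K
T_out = -25.2 + 17.69 = -7.5098 °C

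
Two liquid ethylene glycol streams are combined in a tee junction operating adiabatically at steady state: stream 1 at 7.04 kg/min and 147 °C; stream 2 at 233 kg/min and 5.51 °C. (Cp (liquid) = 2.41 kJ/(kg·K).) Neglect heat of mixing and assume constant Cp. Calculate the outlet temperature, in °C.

Energy balance with Q = 0: Σ ṁᵢCp,ᵢ(T_out − Tᵢ) = 0
T_out = Σ ṁᵢCp,ᵢTᵢ / Σ ṁᵢCp,ᵢ
      = 5588.1 / 578.5 = 9.6597 °C

T_out = 9.66 °C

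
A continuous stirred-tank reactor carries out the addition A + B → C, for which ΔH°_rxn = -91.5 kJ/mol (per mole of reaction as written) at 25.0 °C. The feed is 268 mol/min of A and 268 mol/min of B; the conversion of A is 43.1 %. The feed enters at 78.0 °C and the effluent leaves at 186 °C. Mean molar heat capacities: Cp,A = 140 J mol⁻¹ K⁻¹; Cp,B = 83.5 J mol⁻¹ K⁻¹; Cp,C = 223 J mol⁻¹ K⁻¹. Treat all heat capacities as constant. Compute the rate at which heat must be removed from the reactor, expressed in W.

Q_out = 68500 W

Extent of reaction ξ = 0.431 × 268 = 115.51 mol/min
Reaction term: ξ·ΔH°_rxn = 115.51 × -91.5 = -10569 kJ/min
Sensible, feed 78.0→25 °C: -3174.6 kJ/min
Outlet flows (mol/min): A 152.49, B 152.49, C 115.51
Sensible, products 25→186 °C: 9634.3 kJ/min
Q = ΔH = -4109.3 kJ/min = -68.488 kW
Heat removed = 68488 W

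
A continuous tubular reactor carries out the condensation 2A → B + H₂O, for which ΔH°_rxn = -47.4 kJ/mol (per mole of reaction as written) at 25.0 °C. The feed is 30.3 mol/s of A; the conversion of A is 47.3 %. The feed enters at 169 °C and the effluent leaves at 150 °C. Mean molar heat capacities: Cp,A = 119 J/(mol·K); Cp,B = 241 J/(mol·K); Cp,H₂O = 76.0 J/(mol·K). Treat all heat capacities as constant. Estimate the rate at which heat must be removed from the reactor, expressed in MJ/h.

Q_out = 1210 MJ/h

Extent of reaction ξ = 0.473 × 30.3 / 2 = 7.1659 mol/s
Reaction term: ξ·ΔH°_rxn = 7.1659 × -47.4 = -339.67 kJ/s
Sensible, feed 169→25 °C: -519.22 kJ/s
Outlet flows (mol/s): A 15.968, B 7.1659, H₂O 7.1659
Sensible, products 25→150 °C: 521.48 kJ/s
Q = ΔH = -337.41 kJ/s = -337.41 kW
Heat removed = 1214.7 MJ/h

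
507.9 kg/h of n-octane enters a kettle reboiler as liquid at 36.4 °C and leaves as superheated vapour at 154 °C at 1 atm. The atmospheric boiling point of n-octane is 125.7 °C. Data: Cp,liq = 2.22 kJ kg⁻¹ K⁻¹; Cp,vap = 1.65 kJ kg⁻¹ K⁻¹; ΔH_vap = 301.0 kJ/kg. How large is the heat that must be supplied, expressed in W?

liquid 36.4→125.7 °C: 198.25 kJ/kg
vaporisation at 125.7 °C: 301 kJ/kg
vapour 125.7→154 °C: 46.695 kJ/kg
Δh = 198.25 + 301 + 46.695 = 545.94 kJ/kg
Q = ṁ·Δh = 507.9 kg/h × 545.94 kJ/kg = 277280 kJ/h
|Q| = 77.023 kW = 77023 W

Q = 77000 W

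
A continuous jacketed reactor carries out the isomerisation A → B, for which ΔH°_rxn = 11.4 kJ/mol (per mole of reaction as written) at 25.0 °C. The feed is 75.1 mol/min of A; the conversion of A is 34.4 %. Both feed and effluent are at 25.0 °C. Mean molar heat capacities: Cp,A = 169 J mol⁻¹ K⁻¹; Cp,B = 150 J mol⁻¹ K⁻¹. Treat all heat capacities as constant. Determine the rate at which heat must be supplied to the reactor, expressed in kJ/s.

Extent of reaction ξ = 0.344 × 75.1 = 25.834 mol/min
Reaction term: ξ·ΔH°_rxn = 25.834 × 11.4 = 294.51 kJ/min
Q = ΔH = 294.51 kJ/min = 4.9085 kW
Heat supplied = 4.9085 kJ/s

Q_in = 4.91 kJ/s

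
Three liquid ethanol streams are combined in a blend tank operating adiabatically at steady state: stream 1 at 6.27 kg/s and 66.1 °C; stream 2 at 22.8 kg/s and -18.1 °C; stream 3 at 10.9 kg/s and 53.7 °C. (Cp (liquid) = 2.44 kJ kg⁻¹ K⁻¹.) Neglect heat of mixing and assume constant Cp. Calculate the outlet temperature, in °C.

Adiabatic, steady state ⇒ Σ ṁᵢCp,ᵢ(T_out − Tᵢ) = 0
Σ ṁᵢCp,ᵢTᵢ = 6.27×2.44×66.1 + 22.8×2.44×-18.1 + 10.9×2.44×53.7 = 1432.5
Σ ṁᵢCp,ᵢ = 6.27×2.44 + 22.8×2.44 + 10.9×2.44 = 97.527
T_out = 1432.5 / 97.527 = 14.688 °C

T_out = 14.7 °C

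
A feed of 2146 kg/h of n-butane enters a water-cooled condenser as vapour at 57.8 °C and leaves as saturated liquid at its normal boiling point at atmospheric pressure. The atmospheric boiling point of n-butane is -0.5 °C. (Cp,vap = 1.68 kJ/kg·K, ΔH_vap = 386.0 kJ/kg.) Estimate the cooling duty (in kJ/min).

Q_c = 17300 kJ/min

vapour 57.8→-0.5 °C: -97.944 kJ/kg
condensation at -0.5 °C: -386 kJ/kg
Δh = -97.944 + -386 = -483.94 kJ/kg
Q = ṁ·Δh = 2146 kg/h × -483.94 kJ/kg = -1.0385e+06 kJ/h
|Q| = 288.48 kW = 17309 kJ/min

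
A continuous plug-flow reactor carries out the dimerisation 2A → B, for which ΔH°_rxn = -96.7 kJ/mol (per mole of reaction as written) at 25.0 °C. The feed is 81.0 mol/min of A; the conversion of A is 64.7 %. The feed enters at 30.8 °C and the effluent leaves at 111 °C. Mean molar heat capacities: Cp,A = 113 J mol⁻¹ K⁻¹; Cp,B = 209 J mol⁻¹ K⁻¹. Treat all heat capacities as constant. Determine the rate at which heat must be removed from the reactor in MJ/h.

Q_out = 110 MJ/h

Extent of reaction ξ = 0.647 × 81.0 / 2 = 26.204 mol/min
Reaction term: ξ·ΔH°_rxn = 26.204 × -96.7 = -2533.9 kJ/min
Sensible, feed 30.8→25 °C: -53.087 kJ/min
Outlet flows (mol/min): A 28.593, B 26.204
Sensible, products 25→111 °C: 748.85 kJ/min
Q = ΔH = -1838.1 kJ/min = -30.635 kW
Heat removed = 110.29 MJ/h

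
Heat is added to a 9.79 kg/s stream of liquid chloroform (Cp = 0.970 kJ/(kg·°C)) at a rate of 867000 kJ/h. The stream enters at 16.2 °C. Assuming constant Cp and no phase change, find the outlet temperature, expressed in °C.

Q = 867000 kJ/h = 240.83 kJ/s
ΔT = Q/(ṁ·Cp) = 240.83/(9.79×0.970) = 25.361 K
T_out = 16.2 + 25.361 = 41.561 °C

T_out = 41.6 °C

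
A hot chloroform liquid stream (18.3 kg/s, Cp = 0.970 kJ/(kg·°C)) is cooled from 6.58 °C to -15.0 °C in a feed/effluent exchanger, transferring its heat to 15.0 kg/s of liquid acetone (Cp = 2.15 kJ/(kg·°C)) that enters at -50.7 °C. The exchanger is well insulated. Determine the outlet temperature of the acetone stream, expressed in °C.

T_c,out = -38.8 °C

Heat released by hot stream: Q = 18.3 × 0.970 × (6.58 − -15.0) = 383.07 kJ/s
Energy balance on cold side (adiabatic exchanger): Q = ṁ_c·Cp_c·(T_c,out − T_c,in)
T_c,out = -50.7 + 383.07/(15.0 × 2.15) = -38.822 °C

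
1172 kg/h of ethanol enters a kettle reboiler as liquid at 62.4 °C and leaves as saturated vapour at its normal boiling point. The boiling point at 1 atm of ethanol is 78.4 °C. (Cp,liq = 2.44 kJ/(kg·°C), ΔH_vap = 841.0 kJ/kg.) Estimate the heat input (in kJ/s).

Q = 287 kJ/s

liquid 62.4→78.4 °C: 39.04 kJ/kg
vaporisation at 78.4 °C: 841 kJ/kg
Δh = 39.04 + 841 = 880.04 kJ/kg
Q = ṁ·Δh = 1172 kg/h × 880.04 kJ/kg = 1.0314e+06 kJ/h
|Q| = 286.5 kW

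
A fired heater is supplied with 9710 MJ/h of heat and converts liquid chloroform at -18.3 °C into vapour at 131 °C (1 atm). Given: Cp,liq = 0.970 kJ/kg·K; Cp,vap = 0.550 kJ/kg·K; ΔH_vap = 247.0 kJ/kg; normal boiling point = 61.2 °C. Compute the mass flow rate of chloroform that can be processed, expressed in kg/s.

Δh = 0.970×(61.2−-18.3) + 247.0 + 0.550×(131−61.2) = 362.5 kJ/kg
Q = 9710 MJ/h = 2697.2 kJ/s = 2697.2 kJ/s
ṁ = Q/Δh = 2697.2 / 362.5 = 7.4405 kg/s

ṁ = 7.44 kg/s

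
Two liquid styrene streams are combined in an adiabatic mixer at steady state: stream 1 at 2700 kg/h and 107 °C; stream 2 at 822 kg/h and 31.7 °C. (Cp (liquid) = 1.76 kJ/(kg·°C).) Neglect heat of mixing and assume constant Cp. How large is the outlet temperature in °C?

Adiabatic, steady state ⇒ Σ ṁᵢCp,ᵢ(T_out − Tᵢ) = 0
T_out = Σ ṁᵢCp,ᵢTᵢ / Σ ṁᵢCp,ᵢ
      = 554330 / 6198.7 = 89.426 °C

T_out = 89.4 °C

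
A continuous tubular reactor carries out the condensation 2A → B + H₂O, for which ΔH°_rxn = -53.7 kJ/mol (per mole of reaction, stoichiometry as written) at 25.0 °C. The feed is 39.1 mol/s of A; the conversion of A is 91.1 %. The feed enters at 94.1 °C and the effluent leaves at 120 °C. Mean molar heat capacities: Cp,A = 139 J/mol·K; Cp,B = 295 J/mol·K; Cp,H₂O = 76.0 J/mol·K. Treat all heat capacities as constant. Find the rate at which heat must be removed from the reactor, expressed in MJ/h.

Extent of reaction ξ = 0.911 × 39.1 / 2 = 17.81 mol/s
Reaction term: ξ·ΔH°_rxn = 17.81 × -53.7 = -956.4 kJ/s
Sensible, feed 94.1→25 °C: -375.55 kJ/s
Outlet flows (mol/s): A 3.4799, B 17.81, H₂O 17.81
Sensible, products 25→120 °C: 673.67 kJ/s
Q = ΔH = -658.28 kJ/s = -658.28 kW
Heat removed = 2369.8 MJ/h

Q_out = 2370 MJ/h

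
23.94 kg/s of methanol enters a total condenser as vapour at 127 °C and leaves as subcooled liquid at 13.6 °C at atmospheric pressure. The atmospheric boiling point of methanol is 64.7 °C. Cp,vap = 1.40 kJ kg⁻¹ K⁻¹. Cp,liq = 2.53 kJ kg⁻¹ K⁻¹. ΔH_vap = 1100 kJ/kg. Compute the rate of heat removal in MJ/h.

Q_c = 113000 MJ/h

vapour 127→64.7 °C: -87.22 kJ/kg
condensation at 64.7 °C: -1100 kJ/kg
liquid 64.7→13.6 °C: -129.28 kJ/kg
Δh = -87.22 + -1100 + -129.28 = -1316.5 kJ/kg
Q = ṁ·Δh = 23.94 kg/s × -1316.5 kJ/kg = -31517 kJ/s
|Q| = 31517 kW = 113460 MJ/h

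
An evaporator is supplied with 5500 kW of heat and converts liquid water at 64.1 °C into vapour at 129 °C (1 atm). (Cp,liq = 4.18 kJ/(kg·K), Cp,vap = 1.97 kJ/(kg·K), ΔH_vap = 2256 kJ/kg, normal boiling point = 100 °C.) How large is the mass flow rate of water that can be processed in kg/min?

ṁ = 134 kg/min

Δh = 4.18×(100−64.1) + 2256 + 1.97×(129−100) = 2463.2 kJ/kg
Q = 5500 kW = 5500 kJ/s = 330000 kJ/min
ṁ = Q/Δh = 330000 / 2463.2 = 133.97 kg/min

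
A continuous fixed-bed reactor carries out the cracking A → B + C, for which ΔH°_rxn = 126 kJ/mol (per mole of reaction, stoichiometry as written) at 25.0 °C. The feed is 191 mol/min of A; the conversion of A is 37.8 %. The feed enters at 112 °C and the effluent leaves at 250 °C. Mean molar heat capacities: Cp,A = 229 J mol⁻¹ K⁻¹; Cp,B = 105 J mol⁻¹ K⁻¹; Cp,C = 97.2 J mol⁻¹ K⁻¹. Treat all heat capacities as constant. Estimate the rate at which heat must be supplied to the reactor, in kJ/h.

Q_in = 882000 kJ/h

Extent of reaction ξ = 0.378 × 191 = 72.198 mol/min
Reaction term: ξ·ΔH°_rxn = 72.198 × 126 = 9096.9 kJ/min
Sensible, feed 112→25 °C: -3805.3 kJ/min
Outlet flows (mol/min): A 118.8, B 72.198, C 72.198
Sensible, products 25→250 °C: 9405.9 kJ/min
Q = ΔH = 14698 kJ/min = 244.96 kW
Heat supplied = 881850 kJ/h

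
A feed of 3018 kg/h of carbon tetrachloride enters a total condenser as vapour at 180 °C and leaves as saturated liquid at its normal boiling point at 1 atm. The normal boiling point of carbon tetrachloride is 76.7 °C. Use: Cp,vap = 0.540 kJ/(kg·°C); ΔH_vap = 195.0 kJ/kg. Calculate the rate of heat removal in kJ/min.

Q_c = 12600 kJ/min

vapour 180→76.7 °C: -55.782 kJ/kg
condensation at 76.7 °C: -195 kJ/kg
Δh = -55.782 + -195 = -250.78 kJ/kg
Q = ṁ·Δh = 3018 kg/h × -250.78 kJ/kg = -756860 kJ/h
|Q| = 210.24 kW = 12614 kJ/min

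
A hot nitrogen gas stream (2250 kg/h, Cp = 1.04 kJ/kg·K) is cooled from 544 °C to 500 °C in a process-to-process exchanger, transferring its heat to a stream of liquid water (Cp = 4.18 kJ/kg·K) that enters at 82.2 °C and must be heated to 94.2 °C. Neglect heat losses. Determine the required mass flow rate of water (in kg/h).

Heat released by hot stream: Q = 2250 × 1.04 × (544 − 500) = 102960 kJ/h
Energy balance on cold side (adiabatic exchanger): Q = ṁ_c·Cp_c·(T_c,out − T_c,in)
ṁ_c = 102960 / [4.18 × (94.2 − 82.2)] = 2052.6 kg/h

ṁ_c = 2050 kg/h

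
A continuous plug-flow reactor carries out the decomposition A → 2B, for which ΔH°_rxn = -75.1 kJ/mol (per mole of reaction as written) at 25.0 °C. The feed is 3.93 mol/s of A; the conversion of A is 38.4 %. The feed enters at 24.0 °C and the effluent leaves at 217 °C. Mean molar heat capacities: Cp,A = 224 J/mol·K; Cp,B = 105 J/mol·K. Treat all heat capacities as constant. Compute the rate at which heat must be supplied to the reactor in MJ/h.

Q_in = 189 MJ/h

Extent of reaction ξ = 0.384 × 3.93 = 1.5091 mol/s
Reaction term: ξ·ΔH°_rxn = 1.5091 × -75.1 = -113.33 kJ/s
Sensible, feed 24.0→25 °C: 0.88032 kJ/s
Outlet flows (mol/s): A 2.4209, B 3.0182
Sensible, products 25→217 °C: 164.96 kJ/s
Q = ΔH = 52.51 kJ/s = 52.51 kW
Heat supplied = 189.04 MJ/h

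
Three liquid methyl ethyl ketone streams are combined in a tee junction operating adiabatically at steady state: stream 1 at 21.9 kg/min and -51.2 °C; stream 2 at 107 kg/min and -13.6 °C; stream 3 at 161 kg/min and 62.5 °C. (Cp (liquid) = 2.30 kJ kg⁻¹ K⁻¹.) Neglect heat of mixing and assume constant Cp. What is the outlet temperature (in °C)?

T_out = 25.8 °C

No heat crosses the boundary, so H_out = H_in.
T_out = Σ ṁᵢCp,ᵢTᵢ / Σ ṁᵢCp,ᵢ
      = 17218 / 666.77 = 25.823 °C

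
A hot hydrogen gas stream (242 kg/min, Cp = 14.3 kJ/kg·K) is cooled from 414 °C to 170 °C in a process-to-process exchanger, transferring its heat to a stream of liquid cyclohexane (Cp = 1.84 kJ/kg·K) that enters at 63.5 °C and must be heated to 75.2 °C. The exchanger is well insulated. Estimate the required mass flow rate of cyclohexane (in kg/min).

Heat released by hot stream: Q = 242 × 14.3 × (414 − 170) = 844390 kJ/min
Energy balance on cold side (adiabatic exchanger): Q = ṁ_c·Cp_c·(T_c,out − T_c,in)
ṁ_c = 844390 / [1.84 × (75.2 − 63.5)] = 39223 kg/min

ṁ_c = 39200 kg/min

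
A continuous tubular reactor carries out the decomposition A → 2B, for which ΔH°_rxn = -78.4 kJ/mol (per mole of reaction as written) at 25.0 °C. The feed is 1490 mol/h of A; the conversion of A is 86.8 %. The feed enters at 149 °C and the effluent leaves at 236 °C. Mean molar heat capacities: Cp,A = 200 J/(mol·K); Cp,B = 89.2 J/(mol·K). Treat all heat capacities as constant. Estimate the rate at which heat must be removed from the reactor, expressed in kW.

Extent of reaction ξ = 0.868 × 1490 = 1293.3 mol/h
Reaction term: ξ·ΔH°_rxn = 1293.3 × -78.4 = -101400 kJ/h
Sensible, feed 149→25 °C: -36952 kJ/h
Outlet flows (mol/h): A 196.68, B 2586.6
Sensible, products 25→236 °C: 56984 kJ/h
Q = ΔH = -81365 kJ/h = -22.601 kW
Heat removed = 22.601 kW

Q_out = 22.6 kW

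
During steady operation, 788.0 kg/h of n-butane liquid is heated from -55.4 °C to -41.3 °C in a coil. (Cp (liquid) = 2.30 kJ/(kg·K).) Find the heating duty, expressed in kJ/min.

Q = 426 kJ/min

Q = ṁ·Cp·ΔT = 788.0 × 2.30 × (-41.3 − -55.4) = 25555 kJ/h
Converting: 25555 / 3600 s = 7.0986 kW
Heating duty = 425.91 kJ/min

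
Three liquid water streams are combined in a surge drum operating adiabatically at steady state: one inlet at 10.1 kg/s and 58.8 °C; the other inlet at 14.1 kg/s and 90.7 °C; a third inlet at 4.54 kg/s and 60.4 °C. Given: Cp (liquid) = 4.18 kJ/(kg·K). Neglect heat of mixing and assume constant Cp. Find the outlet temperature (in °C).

T_out = 74.7 °C

Energy balance with Q = 0: Σ ṁᵢCp,ᵢ(T_out − Tᵢ) = 0
Σ ṁᵢCp,ᵢTᵢ = 10.1×4.18×58.8 + 14.1×4.18×90.7 + 4.54×4.18×60.4 = 8974.3
Σ ṁᵢCp,ᵢ = 10.1×4.18 + 14.1×4.18 + 4.54×4.18 = 120.13
T_out = 8974.3 / 120.13 = 74.703 °C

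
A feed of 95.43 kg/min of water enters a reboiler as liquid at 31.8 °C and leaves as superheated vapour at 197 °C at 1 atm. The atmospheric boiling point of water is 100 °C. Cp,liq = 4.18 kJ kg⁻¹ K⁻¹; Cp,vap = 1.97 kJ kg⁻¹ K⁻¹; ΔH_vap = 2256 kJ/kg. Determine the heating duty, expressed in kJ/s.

liquid 31.8→100 °C: 285.08 kJ/kg
vaporisation at 100 °C: 2256 kJ/kg
vapour 100→197 °C: 191.09 kJ/kg
Δh = 285.08 + 2256 + 191.09 = 2732.2 kJ/kg
Q = ṁ·Δh = 95.43 kg/min × 2732.2 kJ/kg = 260730 kJ/min
|Q| = 4345.5 kW

Q = 4350 kJ/s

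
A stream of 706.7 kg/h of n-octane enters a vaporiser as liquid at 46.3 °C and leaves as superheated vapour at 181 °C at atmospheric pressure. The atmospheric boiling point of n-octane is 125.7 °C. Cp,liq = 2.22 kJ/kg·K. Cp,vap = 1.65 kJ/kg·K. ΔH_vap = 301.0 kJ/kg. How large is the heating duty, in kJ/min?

Q = 6700 kJ/min

liquid 46.3→125.7 °C: 176.27 kJ/kg
vaporisation at 125.7 °C: 301 kJ/kg
vapour 125.7→181 °C: 91.245 kJ/kg
Δh = 176.27 + 301 + 91.245 = 568.51 kJ/kg
Q = ṁ·Δh = 706.7 kg/h × 568.51 kJ/kg = 401770 kJ/h
|Q| = 111.6 kW = 6696.1 kJ/min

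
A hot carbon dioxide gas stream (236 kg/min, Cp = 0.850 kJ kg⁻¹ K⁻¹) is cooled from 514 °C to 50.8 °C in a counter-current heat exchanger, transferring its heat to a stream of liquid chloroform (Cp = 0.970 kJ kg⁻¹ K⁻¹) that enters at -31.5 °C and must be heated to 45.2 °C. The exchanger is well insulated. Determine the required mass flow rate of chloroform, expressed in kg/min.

ṁ_c = 1250 kg/min

Heat released by hot stream: Q = 236 × 0.850 × (514 − 50.8) = 92918 kJ/min
Energy balance on cold side (adiabatic exchanger): Q = ṁ_c·Cp_c·(T_c,out − T_c,in)
ṁ_c = 92918 / [0.970 × (45.2 − -31.5)] = 1248.9 kg/min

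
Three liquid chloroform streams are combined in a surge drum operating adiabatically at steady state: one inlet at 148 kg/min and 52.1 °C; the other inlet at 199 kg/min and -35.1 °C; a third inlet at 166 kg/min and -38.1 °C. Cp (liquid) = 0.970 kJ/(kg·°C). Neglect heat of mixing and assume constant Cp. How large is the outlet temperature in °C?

Energy balance with Q = 0: Σ ṁᵢCp,ᵢ(T_out − Tᵢ) = 0
T_out = Σ ṁᵢCp,ᵢTᵢ / Σ ṁᵢCp,ᵢ
      = -5430.7 / 497.61 = -10.914 °C

T_out = -10.9 °C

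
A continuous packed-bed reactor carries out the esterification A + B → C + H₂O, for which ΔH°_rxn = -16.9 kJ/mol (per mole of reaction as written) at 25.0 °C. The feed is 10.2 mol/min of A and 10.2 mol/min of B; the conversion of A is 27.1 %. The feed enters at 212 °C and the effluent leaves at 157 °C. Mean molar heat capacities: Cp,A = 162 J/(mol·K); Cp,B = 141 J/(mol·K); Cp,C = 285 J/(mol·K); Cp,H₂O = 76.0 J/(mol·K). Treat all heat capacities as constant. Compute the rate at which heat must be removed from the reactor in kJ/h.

Extent of reaction ξ = 0.271 × 10.2 = 2.7642 mol/min
Reaction term: ξ·ΔH°_rxn = 2.7642 × -16.9 = -46.715 kJ/min
Sensible, feed 212→25 °C: -577.94 kJ/min
Outlet flows (mol/min): A 7.4358, B 7.4358, C 2.7642, H₂O 2.7642
Sensible, products 25→157 °C: 429.12 kJ/min
Q = ΔH = -195.54 kJ/min = -3.2589 kW
Heat removed = 11732 kJ/h

Q_out = 11700 kJ/h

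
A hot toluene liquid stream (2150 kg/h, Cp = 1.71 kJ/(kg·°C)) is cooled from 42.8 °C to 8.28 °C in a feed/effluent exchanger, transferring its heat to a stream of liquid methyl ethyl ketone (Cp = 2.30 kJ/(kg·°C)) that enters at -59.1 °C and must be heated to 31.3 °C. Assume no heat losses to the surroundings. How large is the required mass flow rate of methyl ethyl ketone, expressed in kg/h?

ṁ_c = 610 kg/h

Heat released by hot stream: Q = 2150 × 1.71 × (42.8 − 8.28) = 126910 kJ/h
Energy balance on cold side (adiabatic exchanger): Q = ṁ_c·Cp_c·(T_c,out − T_c,in)
ṁ_c = 126910 / [2.30 × (31.3 − -59.1)] = 610.39 kg/h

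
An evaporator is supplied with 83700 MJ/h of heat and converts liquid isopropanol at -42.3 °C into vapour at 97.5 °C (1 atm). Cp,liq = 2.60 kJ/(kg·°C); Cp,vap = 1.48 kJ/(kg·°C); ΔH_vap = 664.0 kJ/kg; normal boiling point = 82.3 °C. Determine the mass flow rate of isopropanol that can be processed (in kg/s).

Δh = 2.60×(82.3−-42.3) + 664.0 + 1.48×(97.5−82.3) = 1010.5 kJ/kg
Q = 83700 MJ/h = 23250 kJ/s = 23250 kJ/s
ṁ = Q/Δh = 23250 / 1010.5 = 23.009 kg/s

ṁ = 23.0 kg/s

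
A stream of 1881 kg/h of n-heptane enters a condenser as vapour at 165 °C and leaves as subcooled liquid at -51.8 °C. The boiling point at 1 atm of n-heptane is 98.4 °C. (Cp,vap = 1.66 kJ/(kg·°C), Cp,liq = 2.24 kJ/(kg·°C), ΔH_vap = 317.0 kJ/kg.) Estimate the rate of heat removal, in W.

vapour 165→98.4 °C: -110.56 kJ/kg
condensation at 98.4 °C: -317 kJ/kg
liquid 98.4→-51.8 °C: -336.45 kJ/kg
Δh = -110.56 + -317 + -336.45 = -764 kJ/kg
Q = ṁ·Δh = 1881 kg/h × -764 kJ/kg = -1.4371e+06 kJ/h
|Q| = 399.19 kW = 399190 W

Q_c = 399000 W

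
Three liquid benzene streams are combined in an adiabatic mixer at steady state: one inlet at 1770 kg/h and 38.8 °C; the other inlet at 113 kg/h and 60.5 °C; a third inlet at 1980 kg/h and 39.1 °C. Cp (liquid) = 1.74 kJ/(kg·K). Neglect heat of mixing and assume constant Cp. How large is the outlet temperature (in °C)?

T_out = 39.6 °C

No heat crosses the boundary, so H_out = H_in.
T_out = Σ ṁᵢCp,ᵢTᵢ / Σ ṁᵢCp,ᵢ
      = 266100 / 6721.6 = 39.589 °C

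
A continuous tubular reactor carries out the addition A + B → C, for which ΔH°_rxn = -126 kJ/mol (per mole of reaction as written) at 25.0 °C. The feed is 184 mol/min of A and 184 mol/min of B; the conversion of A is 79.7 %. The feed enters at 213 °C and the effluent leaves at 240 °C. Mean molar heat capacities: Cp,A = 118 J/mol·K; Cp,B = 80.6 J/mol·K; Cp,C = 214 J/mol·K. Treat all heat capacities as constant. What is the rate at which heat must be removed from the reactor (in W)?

Extent of reaction ξ = 0.797 × 184 = 146.65 mol/min
Reaction term: ξ·ΔH°_rxn = 146.65 × -126 = -18478 kJ/min
Sensible, feed 213→25 °C: -6870 kJ/min
Outlet flows (mol/min): A 37.352, B 37.352, C 146.65
Sensible, products 25→240 °C: 8342.2 kJ/min
Q = ΔH = -17005 kJ/min = -283.42 kW
Heat removed = 283420 W

Q_out = 283000 W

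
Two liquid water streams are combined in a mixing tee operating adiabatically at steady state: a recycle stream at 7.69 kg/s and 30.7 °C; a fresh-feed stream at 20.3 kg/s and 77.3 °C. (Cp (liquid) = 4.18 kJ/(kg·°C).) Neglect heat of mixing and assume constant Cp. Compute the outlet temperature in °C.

Energy balance with Q = 0: Σ ṁᵢCp,ᵢ(T_out − Tᵢ) = 0
Σ ṁᵢCp,ᵢTᵢ = 7.69×4.18×30.7 + 20.3×4.18×77.3 = 7546
Σ ṁᵢCp,ᵢ = 7.69×4.18 + 20.3×4.18 = 117
T_out = 7546 / 117 = 64.497 °C

T_out = 64.5 °C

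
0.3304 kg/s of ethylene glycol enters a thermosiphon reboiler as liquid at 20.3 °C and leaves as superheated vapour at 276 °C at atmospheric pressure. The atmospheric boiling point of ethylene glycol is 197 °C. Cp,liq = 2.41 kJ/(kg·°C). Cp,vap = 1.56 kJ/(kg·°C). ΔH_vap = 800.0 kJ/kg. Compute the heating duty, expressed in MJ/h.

Q = 1600 MJ/h

liquid 20.3→197 °C: 425.85 kJ/kg
vaporisation at 197 °C: 800 kJ/kg
vapour 197→276 °C: 123.24 kJ/kg
Δh = 425.85 + 800 + 123.24 = 1349.1 kJ/kg
Q = ṁ·Δh = 0.3304 kg/s × 1349.1 kJ/kg = 445.74 kJ/s
|Q| = 445.74 kW = 1604.7 MJ/h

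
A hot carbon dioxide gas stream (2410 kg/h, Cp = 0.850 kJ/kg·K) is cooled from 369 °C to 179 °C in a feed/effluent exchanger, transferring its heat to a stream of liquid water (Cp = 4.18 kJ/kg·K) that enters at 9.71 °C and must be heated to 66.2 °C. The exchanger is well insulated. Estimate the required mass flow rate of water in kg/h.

ṁ_c = 1650 kg/h

Heat released by hot stream: Q = 2410 × 0.850 × (369 − 179) = 389220 kJ/h
Energy balance on cold side (adiabatic exchanger): Q = ṁ_c·Cp_c·(T_c,out − T_c,in)
ṁ_c = 389220 / [4.18 × (66.2 − 9.71)] = 1648.3 kg/h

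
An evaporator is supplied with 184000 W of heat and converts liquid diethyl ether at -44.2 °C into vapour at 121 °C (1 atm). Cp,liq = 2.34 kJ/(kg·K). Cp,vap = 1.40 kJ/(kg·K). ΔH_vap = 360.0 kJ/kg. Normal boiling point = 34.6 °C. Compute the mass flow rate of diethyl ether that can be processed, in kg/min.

ṁ = 16.6 kg/min

Δh = 2.34×(34.6−-44.2) + 360.0 + 1.40×(121−34.6) = 665.35 kJ/kg
Q = 184000 W = 184 kJ/s = 11040 kJ/min
ṁ = Q/Δh = 11040 / 665.35 = 16.593 kg/min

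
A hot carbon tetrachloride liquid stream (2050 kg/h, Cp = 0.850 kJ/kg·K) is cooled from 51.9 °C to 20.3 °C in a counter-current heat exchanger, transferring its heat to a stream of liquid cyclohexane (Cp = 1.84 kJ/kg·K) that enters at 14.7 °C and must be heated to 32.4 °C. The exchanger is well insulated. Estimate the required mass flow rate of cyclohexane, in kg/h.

Heat released by hot stream: Q = 2050 × 0.850 × (51.9 − 20.3) = 55063 kJ/h
Energy balance on cold side (adiabatic exchanger): Q = ṁ_c·Cp_c·(T_c,out − T_c,in)
ṁ_c = 55063 / [1.84 × (32.4 − 14.7)] = 1690.7 kg/h

ṁ_c = 1690 kg/h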